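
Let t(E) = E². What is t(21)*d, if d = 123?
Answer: 54243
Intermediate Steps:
t(21)*d = 21²*123 = 441*123 = 54243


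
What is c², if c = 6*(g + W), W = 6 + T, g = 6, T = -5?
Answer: 1764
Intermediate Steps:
W = 1 (W = 6 - 5 = 1)
c = 42 (c = 6*(6 + 1) = 6*7 = 42)
c² = 42² = 1764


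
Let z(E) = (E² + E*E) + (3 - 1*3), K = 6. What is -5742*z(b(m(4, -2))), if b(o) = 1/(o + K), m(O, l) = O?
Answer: -2871/25 ≈ -114.84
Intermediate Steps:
b(o) = 1/(6 + o) (b(o) = 1/(o + 6) = 1/(6 + o))
z(E) = 2*E² (z(E) = (E² + E²) + (3 - 3) = 2*E² + 0 = 2*E²)
-5742*z(b(m(4, -2))) = -11484*(1/(6 + 4))² = -11484*(1/10)² = -11484*(⅒)² = -11484/100 = -5742*1/50 = -2871/25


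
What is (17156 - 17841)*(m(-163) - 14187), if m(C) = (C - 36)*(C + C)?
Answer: -34720595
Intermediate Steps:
m(C) = 2*C*(-36 + C) (m(C) = (-36 + C)*(2*C) = 2*C*(-36 + C))
(17156 - 17841)*(m(-163) - 14187) = (17156 - 17841)*(2*(-163)*(-36 - 163) - 14187) = -685*(2*(-163)*(-199) - 14187) = -685*(64874 - 14187) = -685*50687 = -34720595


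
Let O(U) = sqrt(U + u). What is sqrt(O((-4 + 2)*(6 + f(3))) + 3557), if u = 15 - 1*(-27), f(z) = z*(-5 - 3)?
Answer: sqrt(3557 + sqrt(78)) ≈ 59.715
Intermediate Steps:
f(z) = -8*z (f(z) = z*(-8) = -8*z)
u = 42 (u = 15 + 27 = 42)
O(U) = sqrt(42 + U) (O(U) = sqrt(U + 42) = sqrt(42 + U))
sqrt(O((-4 + 2)*(6 + f(3))) + 3557) = sqrt(sqrt(42 + (-4 + 2)*(6 - 8*3)) + 3557) = sqrt(sqrt(42 - 2*(6 - 24)) + 3557) = sqrt(sqrt(42 - 2*(-18)) + 3557) = sqrt(sqrt(42 + 36) + 3557) = sqrt(sqrt(78) + 3557) = sqrt(3557 + sqrt(78))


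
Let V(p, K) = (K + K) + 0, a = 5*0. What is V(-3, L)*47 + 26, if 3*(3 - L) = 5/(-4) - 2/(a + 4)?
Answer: 2177/6 ≈ 362.83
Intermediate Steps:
a = 0
L = 43/12 (L = 3 - (5/(-4) - 2/(0 + 4))/3 = 3 - (5*(-¼) - 2/4)/3 = 3 - (-5/4 - 2*¼)/3 = 3 - (-5/4 - ½)/3 = 3 - ⅓*(-7/4) = 3 + 7/12 = 43/12 ≈ 3.5833)
V(p, K) = 2*K (V(p, K) = 2*K + 0 = 2*K)
V(-3, L)*47 + 26 = (2*(43/12))*47 + 26 = (43/6)*47 + 26 = 2021/6 + 26 = 2177/6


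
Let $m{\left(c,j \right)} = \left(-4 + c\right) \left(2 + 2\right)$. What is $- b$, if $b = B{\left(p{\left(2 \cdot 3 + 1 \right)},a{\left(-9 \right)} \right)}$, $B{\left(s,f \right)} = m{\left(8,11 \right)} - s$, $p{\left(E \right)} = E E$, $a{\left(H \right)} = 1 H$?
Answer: $33$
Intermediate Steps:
$m{\left(c,j \right)} = -16 + 4 c$ ($m{\left(c,j \right)} = \left(-4 + c\right) 4 = -16 + 4 c$)
$a{\left(H \right)} = H$
$p{\left(E \right)} = E^{2}$
$B{\left(s,f \right)} = 16 - s$ ($B{\left(s,f \right)} = \left(-16 + 4 \cdot 8\right) - s = \left(-16 + 32\right) - s = 16 - s$)
$b = -33$ ($b = 16 - \left(2 \cdot 3 + 1\right)^{2} = 16 - \left(6 + 1\right)^{2} = 16 - 7^{2} = 16 - 49 = -33$)
$- b = \left(-1\right) \left(-33\right) = 33$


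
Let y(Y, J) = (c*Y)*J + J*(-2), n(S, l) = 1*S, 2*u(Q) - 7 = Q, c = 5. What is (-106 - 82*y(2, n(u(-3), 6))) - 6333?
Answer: -7751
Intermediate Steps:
u(Q) = 7/2 + Q/2
n(S, l) = S
y(Y, J) = -2*J + 5*J*Y (y(Y, J) = (5*Y)*J + J*(-2) = 5*J*Y - 2*J = -2*J + 5*J*Y)
(-106 - 82*y(2, n(u(-3), 6))) - 6333 = (-106 - 82*(7/2 + (½)*(-3))*(-2 + 5*2)) - 6333 = (-106 - 82*(7/2 - 3/2)*(-2 + 10)) - 6333 = (-106 - 164*8) - 6333 = (-106 - 82*16) - 6333 = (-106 - 1312) - 6333 = -1418 - 6333 = -7751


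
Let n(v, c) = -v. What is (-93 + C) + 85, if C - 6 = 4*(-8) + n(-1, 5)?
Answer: -33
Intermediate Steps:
C = -25 (C = 6 + (4*(-8) - 1*(-1)) = 6 + (-32 + 1) = 6 - 31 = -25)
(-93 + C) + 85 = (-93 - 25) + 85 = -118 + 85 = -33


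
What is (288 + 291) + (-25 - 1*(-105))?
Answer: 659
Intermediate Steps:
(288 + 291) + (-25 - 1*(-105)) = 579 + (-25 + 105) = 579 + 80 = 659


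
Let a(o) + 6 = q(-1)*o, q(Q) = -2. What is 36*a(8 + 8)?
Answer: -1368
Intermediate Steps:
a(o) = -6 - 2*o
36*a(8 + 8) = 36*(-6 - 2*(8 + 8)) = 36*(-6 - 2*16) = 36*(-6 - 32) = 36*(-38) = -1368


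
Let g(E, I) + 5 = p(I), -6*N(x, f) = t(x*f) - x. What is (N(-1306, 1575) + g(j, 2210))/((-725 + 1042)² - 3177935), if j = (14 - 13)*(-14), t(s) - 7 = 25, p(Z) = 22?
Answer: 103/1538723 ≈ 6.6939e-5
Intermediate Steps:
t(s) = 32 (t(s) = 7 + 25 = 32)
j = -14 (j = 1*(-14) = -14)
N(x, f) = -16/3 + x/6 (N(x, f) = -(32 - x)/6 = -16/3 + x/6)
g(E, I) = 17 (g(E, I) = -5 + 22 = 17)
(N(-1306, 1575) + g(j, 2210))/((-725 + 1042)² - 3177935) = ((-16/3 + (⅙)*(-1306)) + 17)/((-725 + 1042)² - 3177935) = ((-16/3 - 653/3) + 17)/(317² - 3177935) = (-223 + 17)/(100489 - 3177935) = -206/(-3077446) = -206*(-1/3077446) = 103/1538723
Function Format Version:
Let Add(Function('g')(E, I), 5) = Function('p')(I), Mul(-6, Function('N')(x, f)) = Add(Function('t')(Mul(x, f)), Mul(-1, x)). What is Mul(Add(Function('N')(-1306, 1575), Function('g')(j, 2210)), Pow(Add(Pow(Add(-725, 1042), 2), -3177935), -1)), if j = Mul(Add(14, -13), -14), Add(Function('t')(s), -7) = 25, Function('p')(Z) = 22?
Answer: Rational(103, 1538723) ≈ 6.6939e-5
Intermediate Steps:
Function('t')(s) = 32 (Function('t')(s) = Add(7, 25) = 32)
j = -14 (j = Mul(1, -14) = -14)
Function('N')(x, f) = Add(Rational(-16, 3), Mul(Rational(1, 6), x)) (Function('N')(x, f) = Mul(Rational(-1, 6), Add(32, Mul(-1, x))) = Add(Rational(-16, 3), Mul(Rational(1, 6), x)))
Function('g')(E, I) = 17 (Function('g')(E, I) = Add(-5, 22) = 17)
Mul(Add(Function('N')(-1306, 1575), Function('g')(j, 2210)), Pow(Add(Pow(Add(-725, 1042), 2), -3177935), -1)) = Mul(Add(Add(Rational(-16, 3), Mul(Rational(1, 6), -1306)), 17), Pow(Add(Pow(Add(-725, 1042), 2), -3177935), -1)) = Mul(Add(Add(Rational(-16, 3), Rational(-653, 3)), 17), Pow(Add(Pow(317, 2), -3177935), -1)) = Mul(Add(-223, 17), Pow(Add(100489, -3177935), -1)) = Mul(-206, Pow(-3077446, -1)) = Mul(-206, Rational(-1, 3077446)) = Rational(103, 1538723)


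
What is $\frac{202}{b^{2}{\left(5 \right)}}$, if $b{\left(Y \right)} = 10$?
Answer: $\frac{101}{50} \approx 2.02$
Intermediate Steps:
$\frac{202}{b^{2}{\left(5 \right)}} = \frac{202}{10^{2}} = \frac{202}{100} = 202 \cdot \frac{1}{100} = \frac{101}{50}$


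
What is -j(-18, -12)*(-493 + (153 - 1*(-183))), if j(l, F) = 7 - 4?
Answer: 471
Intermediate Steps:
j(l, F) = 3
-j(-18, -12)*(-493 + (153 - 1*(-183))) = -3*(-493 + (153 - 1*(-183))) = -3*(-493 + (153 + 183)) = -3*(-493 + 336) = -3*(-157) = -1*(-471) = 471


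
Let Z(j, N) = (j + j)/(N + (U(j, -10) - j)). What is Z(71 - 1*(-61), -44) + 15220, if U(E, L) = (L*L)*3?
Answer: 471886/31 ≈ 15222.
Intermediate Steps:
U(E, L) = 3*L² (U(E, L) = L²*3 = 3*L²)
Z(j, N) = 2*j/(300 + N - j) (Z(j, N) = (j + j)/(N + (3*(-10)² - j)) = (2*j)/(N + (3*100 - j)) = (2*j)/(N + (300 - j)) = (2*j)/(300 + N - j) = 2*j/(300 + N - j))
Z(71 - 1*(-61), -44) + 15220 = 2*(71 - 1*(-61))/(300 - 44 - (71 - 1*(-61))) + 15220 = 2*(71 + 61)/(300 - 44 - (71 + 61)) + 15220 = 2*132/(300 - 44 - 1*132) + 15220 = 2*132/(300 - 44 - 132) + 15220 = 2*132/124 + 15220 = 2*132*(1/124) + 15220 = 66/31 + 15220 = 471886/31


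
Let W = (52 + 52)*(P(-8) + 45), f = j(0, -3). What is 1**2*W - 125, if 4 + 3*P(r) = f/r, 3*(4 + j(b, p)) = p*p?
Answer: 13262/3 ≈ 4420.7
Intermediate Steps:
j(b, p) = -4 + p**2/3 (j(b, p) = -4 + (p*p)/3 = -4 + p**2/3)
f = -1 (f = -4 + (1/3)*(-3)**2 = -4 + (1/3)*9 = -4 + 3 = -1)
P(r) = -4/3 - 1/(3*r) (P(r) = -4/3 + (-1/r)/3 = -4/3 - 1/(3*r))
W = 13637/3 (W = (52 + 52)*((1/3)*(-1 - 4*(-8))/(-8) + 45) = 104*((1/3)*(-1/8)*(-1 + 32) + 45) = 104*((1/3)*(-1/8)*31 + 45) = 104*(-31/24 + 45) = 104*(1049/24) = 13637/3 ≈ 4545.7)
1**2*W - 125 = 1**2*(13637/3) - 125 = 1*(13637/3) - 125 = 13637/3 - 125 = 13262/3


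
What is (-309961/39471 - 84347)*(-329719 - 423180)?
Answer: 42488647848878/669 ≈ 6.3511e+10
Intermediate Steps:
(-309961/39471 - 84347)*(-329719 - 423180) = (-309961*1/39471 - 84347)*(-752899) = (-309961/39471 - 84347)*(-752899) = -3329570398/39471*(-752899) = 42488647848878/669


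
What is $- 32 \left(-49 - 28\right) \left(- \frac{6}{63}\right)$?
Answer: $- \frac{704}{3} \approx -234.67$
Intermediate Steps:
$- 32 \left(-49 - 28\right) \left(- \frac{6}{63}\right) = - 32 \left(-49 - 28\right) \left(\left(-6\right) \frac{1}{63}\right) = \left(-32\right) \left(-77\right) \left(- \frac{2}{21}\right) = 2464 \left(- \frac{2}{21}\right) = - \frac{704}{3}$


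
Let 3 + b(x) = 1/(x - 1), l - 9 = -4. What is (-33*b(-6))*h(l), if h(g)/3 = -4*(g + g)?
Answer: -87120/7 ≈ -12446.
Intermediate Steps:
l = 5 (l = 9 - 4 = 5)
b(x) = -3 + 1/(-1 + x) (b(x) = -3 + 1/(x - 1) = -3 + 1/(-1 + x))
h(g) = -24*g (h(g) = 3*(-4*(g + g)) = 3*(-8*g) = -24*g)
(-33*b(-6))*h(l) = (-33*(4 - 3*(-6))/(-1 - 6))*(-24*5) = -33*(4 + 18)/(-7)*(-120) = -(-33)*22/7*(-120) = -33*(-22/7)*(-120) = (726/7)*(-120) = -87120/7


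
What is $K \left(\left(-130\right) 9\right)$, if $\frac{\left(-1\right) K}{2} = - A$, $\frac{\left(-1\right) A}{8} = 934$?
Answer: $17484480$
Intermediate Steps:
$A = -7472$ ($A = \left(-8\right) 934 = -7472$)
$K = -14944$ ($K = - 2 \left(\left(-1\right) \left(-7472\right)\right) = \left(-2\right) 7472 = -14944$)
$K \left(\left(-130\right) 9\right) = - 14944 \left(\left(-130\right) 9\right) = \left(-14944\right) \left(-1170\right) = 17484480$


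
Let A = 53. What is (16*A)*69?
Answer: 58512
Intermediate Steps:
(16*A)*69 = (16*53)*69 = 848*69 = 58512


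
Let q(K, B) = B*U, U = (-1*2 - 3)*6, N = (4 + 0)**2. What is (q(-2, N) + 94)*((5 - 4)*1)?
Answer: -386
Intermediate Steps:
N = 16 (N = 4**2 = 16)
U = -30 (U = (-2 - 3)*6 = -5*6 = -30)
q(K, B) = -30*B (q(K, B) = B*(-30) = -30*B)
(q(-2, N) + 94)*((5 - 4)*1) = (-30*16 + 94)*((5 - 4)*1) = (-480 + 94)*(1*1) = -386*1 = -386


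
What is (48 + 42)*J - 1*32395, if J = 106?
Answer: -22855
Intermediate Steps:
(48 + 42)*J - 1*32395 = (48 + 42)*106 - 1*32395 = 90*106 - 32395 = 9540 - 32395 = -22855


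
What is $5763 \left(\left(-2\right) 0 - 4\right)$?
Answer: $-23052$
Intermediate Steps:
$5763 \left(\left(-2\right) 0 - 4\right) = 5763 \left(0 - 4\right) = 5763 \left(-4\right) = -23052$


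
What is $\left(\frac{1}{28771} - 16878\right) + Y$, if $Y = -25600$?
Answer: $- \frac{1222134537}{28771} \approx -42478.0$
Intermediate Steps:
$\left(\frac{1}{28771} - 16878\right) + Y = \left(\frac{1}{28771} - 16878\right) - 25600 = - \frac{485596937}{28771} - 25600 = - \frac{1222134537}{28771}$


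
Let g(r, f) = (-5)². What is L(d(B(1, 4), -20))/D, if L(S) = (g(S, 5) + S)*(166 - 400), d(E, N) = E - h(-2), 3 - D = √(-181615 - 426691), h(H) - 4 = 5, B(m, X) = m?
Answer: -11934/608315 - 3978*I*√608306/608315 ≈ -0.019618 - 5.1003*I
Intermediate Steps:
h(H) = 9 (h(H) = 4 + 5 = 9)
g(r, f) = 25
D = 3 - I*√608306 (D = 3 - √(-181615 - 426691) = 3 - √(-608306) = 3 - I*√608306 ≈ 3.0 - 779.94*I)
d(E, N) = -9 + E (d(E, N) = E - 1*9 = E - 9 = -9 + E)
L(S) = -5850 - 234*S (L(S) = (25 + S)*(166 - 400) = (25 + S)*(-234) = -5850 - 234*S)
L(d(B(1, 4), -20))/D = (-5850 - 234*(-9 + 1))/(3 - I*√608306) = (-5850 - 234*(-8))/(3 - I*√608306) = (-5850 + 1872)/(3 - I*√608306) = -3978/(3 - I*√608306)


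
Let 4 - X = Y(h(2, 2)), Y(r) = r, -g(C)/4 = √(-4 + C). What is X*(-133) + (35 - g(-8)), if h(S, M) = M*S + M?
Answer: 301 + 8*I*√3 ≈ 301.0 + 13.856*I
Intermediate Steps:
g(C) = -4*√(-4 + C)
h(S, M) = M + M*S
X = -2 (X = 4 - 2*(1 + 2) = 4 - 2*3 = 4 - 1*6 = 4 - 6 = -2)
X*(-133) + (35 - g(-8)) = -2*(-133) + (35 - (-4)*√(-4 - 8)) = 266 + (35 - (-4)*√(-12)) = 266 + (35 - (-4)*2*I*√3) = 266 + (35 - (-8)*I*√3) = 266 + (35 + 8*I*√3) = 301 + 8*I*√3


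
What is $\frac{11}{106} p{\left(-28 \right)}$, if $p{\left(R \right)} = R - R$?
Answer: $0$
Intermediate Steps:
$p{\left(R \right)} = 0$
$\frac{11}{106} p{\left(-28 \right)} = \frac{11}{106} \cdot 0 = 0$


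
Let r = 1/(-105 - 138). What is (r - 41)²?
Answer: 99281296/59049 ≈ 1681.3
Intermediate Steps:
r = -1/243 (r = 1/(-243) = -1/243 ≈ -0.0041152)
(r - 41)² = (-1/243 - 41)² = (-9964/243)² = 99281296/59049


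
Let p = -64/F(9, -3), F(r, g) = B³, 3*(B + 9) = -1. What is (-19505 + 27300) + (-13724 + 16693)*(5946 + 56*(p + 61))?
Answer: 1363016381/49 ≈ 2.7817e+7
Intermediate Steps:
B = -28/3 (B = -9 + (⅓)*(-1) = -9 - ⅓ = -28/3 ≈ -9.3333)
F(r, g) = -21952/27 (F(r, g) = (-28/3)³ = -21952/27)
p = 27/343 (p = -64/(-21952/27) = -64*(-27/21952) = 27/343 ≈ 0.078717)
(-19505 + 27300) + (-13724 + 16693)*(5946 + 56*(p + 61)) = (-19505 + 27300) + (-13724 + 16693)*(5946 + 56*(27/343 + 61)) = 7795 + 2969*(5946 + 56*(20950/343)) = 7795 + 2969*(5946 + 167600/49) = 7795 + 2969*(458954/49) = 7795 + 1362634426/49 = 1363016381/49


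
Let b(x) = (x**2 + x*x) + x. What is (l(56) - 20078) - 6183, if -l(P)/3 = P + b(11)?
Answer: -27188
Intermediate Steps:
b(x) = x + 2*x**2 (b(x) = (x**2 + x**2) + x = 2*x**2 + x = x + 2*x**2)
l(P) = -759 - 3*P (l(P) = -3*(P + 11*(1 + 2*11)) = -3*(P + 11*(1 + 22)) = -3*(P + 11*23) = -3*(P + 253) = -3*(253 + P) = -759 - 3*P)
(l(56) - 20078) - 6183 = ((-759 - 3*56) - 20078) - 6183 = ((-759 - 168) - 20078) - 6183 = (-927 - 20078) - 6183 = -21005 - 6183 = -27188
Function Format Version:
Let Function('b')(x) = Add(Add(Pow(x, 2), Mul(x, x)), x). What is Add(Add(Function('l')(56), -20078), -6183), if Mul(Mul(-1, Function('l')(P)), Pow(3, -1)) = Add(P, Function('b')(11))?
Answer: -27188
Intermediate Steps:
Function('b')(x) = Add(x, Mul(2, Pow(x, 2))) (Function('b')(x) = Add(Add(Pow(x, 2), Pow(x, 2)), x) = Add(Mul(2, Pow(x, 2)), x) = Add(x, Mul(2, Pow(x, 2))))
Function('l')(P) = Add(-759, Mul(-3, P)) (Function('l')(P) = Mul(-3, Add(P, Mul(11, Add(1, Mul(2, 11))))) = Mul(-3, Add(P, Mul(11, Add(1, 22)))) = Mul(-3, Add(P, Mul(11, 23))) = Mul(-3, Add(P, 253)) = Mul(-3, Add(253, P)) = Add(-759, Mul(-3, P)))
Add(Add(Function('l')(56), -20078), -6183) = Add(Add(Add(-759, Mul(-3, 56)), -20078), -6183) = Add(Add(Add(-759, -168), -20078), -6183) = Add(Add(-927, -20078), -6183) = Add(-21005, -6183) = -27188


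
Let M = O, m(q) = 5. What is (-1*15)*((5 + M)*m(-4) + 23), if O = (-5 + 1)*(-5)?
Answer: -2220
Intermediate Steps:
O = 20 (O = -4*(-5) = 20)
M = 20
(-1*15)*((5 + M)*m(-4) + 23) = (-1*15)*((5 + 20)*5 + 23) = -15*(25*5 + 23) = -15*(125 + 23) = -15*148 = -2220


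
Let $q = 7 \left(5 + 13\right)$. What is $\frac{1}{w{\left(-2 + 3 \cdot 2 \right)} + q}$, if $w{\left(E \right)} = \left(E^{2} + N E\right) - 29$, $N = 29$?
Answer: $\frac{1}{229} \approx 0.0043668$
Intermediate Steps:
$q = 126$ ($q = 7 \cdot 18 = 126$)
$w{\left(E \right)} = -29 + E^{2} + 29 E$ ($w{\left(E \right)} = \left(E^{2} + 29 E\right) - 29 = -29 + E^{2} + 29 E$)
$\frac{1}{w{\left(-2 + 3 \cdot 2 \right)} + q} = \frac{1}{\left(-29 + \left(-2 + 3 \cdot 2\right)^{2} + 29 \left(-2 + 3 \cdot 2\right)\right) + 126} = \frac{1}{\left(-29 + \left(-2 + 6\right)^{2} + 29 \left(-2 + 6\right)\right) + 126} = \frac{1}{\left(-29 + 4^{2} + 29 \cdot 4\right) + 126} = \frac{1}{\left(-29 + 16 + 116\right) + 126} = \frac{1}{103 + 126} = \frac{1}{229}$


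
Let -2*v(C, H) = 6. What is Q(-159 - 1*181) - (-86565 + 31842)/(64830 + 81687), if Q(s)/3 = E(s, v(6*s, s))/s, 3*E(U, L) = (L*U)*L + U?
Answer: 506631/48839 ≈ 10.373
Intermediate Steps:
v(C, H) = -3 (v(C, H) = -½*6 = -3)
E(U, L) = U/3 + U*L²/3 (E(U, L) = ((L*U)*L + U)/3 = (U*L² + U)/3 = (U + U*L²)/3 = U/3 + U*L²/3)
Q(s) = 10 (Q(s) = 3*((s*(1 + (-3)²)/3)/s) = 3*((s*(1 + 9)/3)/s) = 3*(((⅓)*s*10)/s) = 3*((10*s/3)/s) = 3*(10/3) = 10)
Q(-159 - 1*181) - (-86565 + 31842)/(64830 + 81687) = 10 - (-86565 + 31842)/(64830 + 81687) = 10 - (-54723)/146517 = 10 - 1*(-18241/48839) = 10 + 18241/48839 = 506631/48839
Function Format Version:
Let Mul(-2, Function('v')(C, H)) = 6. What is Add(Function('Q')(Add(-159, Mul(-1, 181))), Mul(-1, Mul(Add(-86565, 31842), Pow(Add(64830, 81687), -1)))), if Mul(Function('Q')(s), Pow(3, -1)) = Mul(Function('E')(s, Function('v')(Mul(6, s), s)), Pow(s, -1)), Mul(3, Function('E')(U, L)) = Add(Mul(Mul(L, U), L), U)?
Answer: Rational(506631, 48839) ≈ 10.373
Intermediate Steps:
Function('v')(C, H) = -3 (Function('v')(C, H) = Mul(Rational(-1, 2), 6) = -3)
Function('E')(U, L) = Add(Mul(Rational(1, 3), U), Mul(Rational(1, 3), U, Pow(L, 2))) (Function('E')(U, L) = Mul(Rational(1, 3), Add(Mul(Mul(L, U), L), U)) = Mul(Rational(1, 3), Add(Mul(U, Pow(L, 2)), U)) = Mul(Rational(1, 3), Add(U, Mul(U, Pow(L, 2)))) = Add(Mul(Rational(1, 3), U), Mul(Rational(1, 3), U, Pow(L, 2))))
Function('Q')(s) = 10 (Function('Q')(s) = Mul(3, Mul(Mul(Rational(1, 3), s, Add(1, Pow(-3, 2))), Pow(s, -1))) = Mul(3, Mul(Mul(Rational(1, 3), s, Add(1, 9)), Pow(s, -1))) = Mul(3, Mul(Mul(Rational(1, 3), s, 10), Pow(s, -1))) = Mul(3, Mul(Mul(Rational(10, 3), s), Pow(s, -1))) = Mul(3, Rational(10, 3)) = 10)
Add(Function('Q')(Add(-159, Mul(-1, 181))), Mul(-1, Mul(Add(-86565, 31842), Pow(Add(64830, 81687), -1)))) = Add(10, Mul(-1, Mul(Add(-86565, 31842), Pow(Add(64830, 81687), -1)))) = Add(10, Mul(-1, Mul(-54723, Pow(146517, -1)))) = Add(10, Mul(-1, Mul(-54723, Rational(1, 146517)))) = Add(10, Mul(-1, Rational(-18241, 48839))) = Add(10, Rational(18241, 48839)) = Rational(506631, 48839)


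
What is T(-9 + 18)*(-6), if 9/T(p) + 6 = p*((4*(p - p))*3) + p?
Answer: -18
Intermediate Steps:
T(p) = 9/(-6 + p) (T(p) = 9/(-6 + (p*((4*(p - p))*3) + p)) = 9/(-6 + (p*((4*0)*3) + p)) = 9/(-6 + (p*(0*3) + p)) = 9/(-6 + (p*0 + p)) = 9/(-6 + (0 + p)) = 9/(-6 + p))
T(-9 + 18)*(-6) = (9/(-6 + (-9 + 18)))*(-6) = (9/(-6 + 9))*(-6) = (9/3)*(-6) = (9*(⅓))*(-6) = 3*(-6) = -18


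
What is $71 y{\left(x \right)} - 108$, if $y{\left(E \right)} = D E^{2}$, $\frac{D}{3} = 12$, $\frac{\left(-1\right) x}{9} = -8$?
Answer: $13250196$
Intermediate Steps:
$x = 72$ ($x = \left(-9\right) \left(-8\right) = 72$)
$D = 36$ ($D = 3 \cdot 12 = 36$)
$y{\left(E \right)} = 36 E^{2}$
$71 y{\left(x \right)} - 108 = 71 \cdot 36 \cdot 72^{2} - 108 = 71 \cdot 36 \cdot 5184 - 108 = 71 \cdot 186624 - 108 = 13250304 - 108 = 13250196$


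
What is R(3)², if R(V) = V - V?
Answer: 0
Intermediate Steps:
R(V) = 0
R(3)² = 0² = 0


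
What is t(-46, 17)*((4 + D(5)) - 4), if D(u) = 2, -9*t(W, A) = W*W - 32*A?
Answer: -1048/3 ≈ -349.33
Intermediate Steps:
t(W, A) = -W²/9 + 32*A/9 (t(W, A) = -(W*W - 32*A)/9 = -(W² - 32*A)/9 = -W²/9 + 32*A/9)
t(-46, 17)*((4 + D(5)) - 4) = (-⅑*(-46)² + (32/9)*17)*((4 + 2) - 4) = (-⅑*2116 + 544/9)*(6 - 4) = (-2116/9 + 544/9)*2 = -524/3*2 = -1048/3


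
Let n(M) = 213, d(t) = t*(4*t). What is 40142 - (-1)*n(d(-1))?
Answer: 40355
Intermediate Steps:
d(t) = 4*t²
40142 - (-1)*n(d(-1)) = 40142 - (-1)*213 = 40142 - 1*(-213) = 40142 + 213 = 40355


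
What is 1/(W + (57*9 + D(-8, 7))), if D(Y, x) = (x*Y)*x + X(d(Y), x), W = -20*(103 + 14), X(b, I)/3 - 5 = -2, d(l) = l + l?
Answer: -1/2210 ≈ -0.00045249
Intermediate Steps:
d(l) = 2*l
X(b, I) = 9 (X(b, I) = 15 + 3*(-2) = 15 - 6 = 9)
W = -2340 (W = -20*117 = -2340)
D(Y, x) = 9 + Y*x² (D(Y, x) = (x*Y)*x + 9 = (Y*x)*x + 9 = Y*x² + 9 = 9 + Y*x²)
1/(W + (57*9 + D(-8, 7))) = 1/(-2340 + (57*9 + (9 - 8*7²))) = 1/(-2340 + (513 + (9 - 8*49))) = 1/(-2340 + (513 + (9 - 392))) = 1/(-2340 + (513 - 383)) = 1/(-2340 + 130) = 1/(-2210) = -1/2210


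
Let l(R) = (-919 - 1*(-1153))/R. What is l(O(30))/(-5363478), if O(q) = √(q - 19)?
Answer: -13*√11/3277681 ≈ -1.3154e-5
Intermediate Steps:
O(q) = √(-19 + q)
l(R) = 234/R (l(R) = (-919 + 1153)/R = 234/R)
l(O(30))/(-5363478) = (234/(√(-19 + 30)))/(-5363478) = (234/(√11))*(-1/5363478) = (234*(√11/11))*(-1/5363478) = (234*√11/11)*(-1/5363478) = -13*√11/3277681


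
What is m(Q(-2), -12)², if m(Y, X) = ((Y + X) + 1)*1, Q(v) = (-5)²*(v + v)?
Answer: 12321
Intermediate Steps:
Q(v) = 50*v (Q(v) = 25*(2*v) = 50*v)
m(Y, X) = 1 + X + Y (m(Y, X) = ((X + Y) + 1)*1 = (1 + X + Y)*1 = 1 + X + Y)
m(Q(-2), -12)² = (1 - 12 + 50*(-2))² = (1 - 12 - 100)² = (-111)² = 12321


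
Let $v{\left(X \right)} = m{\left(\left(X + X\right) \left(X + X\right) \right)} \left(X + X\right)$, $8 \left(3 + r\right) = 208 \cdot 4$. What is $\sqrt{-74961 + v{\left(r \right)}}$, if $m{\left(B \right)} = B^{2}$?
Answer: $\sqrt{336323141071} \approx 5.7993 \cdot 10^{5}$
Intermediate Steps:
$r = 101$ ($r = -3 + \frac{208 \cdot 4}{8} = -3 + \frac{1}{8} \cdot 832 = -3 + 104 = 101$)
$v{\left(X \right)} = 32 X^{5}$ ($v{\left(X \right)} = \left(\left(X + X\right) \left(X + X\right)\right)^{2} \left(X + X\right) = \left(2 X 2 X\right)^{2} \cdot 2 X = \left(4 X^{2}\right)^{2} \cdot 2 X = 16 X^{4} \cdot 2 X = 32 X^{5}$)
$\sqrt{-74961 + v{\left(r \right)}} = \sqrt{-74961 + 32 \cdot 101^{5}} = \sqrt{-74961 + 32 \cdot 10510100501} = \sqrt{-74961 + 336323216032} = \sqrt{336323141071}$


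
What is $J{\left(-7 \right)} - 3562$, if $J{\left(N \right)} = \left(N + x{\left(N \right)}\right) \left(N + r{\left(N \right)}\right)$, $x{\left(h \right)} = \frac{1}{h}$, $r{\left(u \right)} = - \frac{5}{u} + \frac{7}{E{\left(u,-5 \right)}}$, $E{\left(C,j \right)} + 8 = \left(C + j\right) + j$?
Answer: $- \frac{172240}{49} \approx -3515.1$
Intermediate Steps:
$E{\left(C,j \right)} = -8 + C + 2 j$ ($E{\left(C,j \right)} = -8 + \left(\left(C + j\right) + j\right) = -8 + \left(C + 2 j\right) = -8 + C + 2 j$)
$r{\left(u \right)} = - \frac{5}{u} + \frac{7}{-18 + u}$ ($r{\left(u \right)} = - \frac{5}{u} + \frac{7}{-8 + u + 2 \left(-5\right)} = - \frac{5}{u} + \frac{7}{-8 + u - 10} = - \frac{5}{u} + \frac{7}{-18 + u}$)
$J{\left(N \right)} = \left(N + \frac{1}{N}\right) \left(N + \frac{2 \left(45 + N\right)}{N \left(-18 + N\right)}\right)$
$J{\left(-7 \right)} - 3562 = \frac{90 + \left(-7\right)^{5} - 18 \left(-7\right)^{4} + 2 \left(-7\right) + 3 \left(-7\right)^{3} + 72 \left(-7\right)^{2}}{49 \left(-18 - 7\right)} - 3562 = \frac{90 - 16807 - 43218 - 14 + 3 \left(-343\right) + 72 \cdot 49}{49 \left(-25\right)} - 3562 = \frac{1}{49} \left(- \frac{1}{25}\right) \left(90 - 16807 - 43218 - 14 - 1029 + 3528\right) - 3562 = \frac{1}{49} \left(- \frac{1}{25}\right) \left(-57450\right) - 3562 = \frac{2298}{49} - 3562 = - \frac{172240}{49}$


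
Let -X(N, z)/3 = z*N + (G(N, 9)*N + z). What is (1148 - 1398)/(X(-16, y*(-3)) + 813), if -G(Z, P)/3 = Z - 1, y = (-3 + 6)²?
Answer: -125/1023 ≈ -0.12219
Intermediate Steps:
y = 9 (y = 3² = 9)
G(Z, P) = 3 - 3*Z (G(Z, P) = -3*(Z - 1) = -3*(-1 + Z) = 3 - 3*Z)
X(N, z) = -3*z - 3*N*z - 3*N*(3 - 3*N) (X(N, z) = -3*(z*N + ((3 - 3*N)*N + z)) = -3*(N*z + (N*(3 - 3*N) + z)) = -3*(N*z + (z + N*(3 - 3*N))) = -3*(z + N*z + N*(3 - 3*N)) = -3*z - 3*N*z - 3*N*(3 - 3*N))
(1148 - 1398)/(X(-16, y*(-3)) + 813) = (1148 - 1398)/((-27*(-3) - 3*(-16)*9*(-3) + 9*(-16)*(-1 - 16)) + 813) = -250/((-3*(-27) - 3*(-16)*(-27) + 9*(-16)*(-17)) + 813) = -250/((81 - 1296 + 2448) + 813) = -250/(1233 + 813) = -250/2046 = -250*1/2046 = -125/1023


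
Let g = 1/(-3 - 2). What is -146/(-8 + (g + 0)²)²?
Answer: -91250/39601 ≈ -2.3042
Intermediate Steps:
g = -⅕ (g = 1/(-5) = -⅕ ≈ -0.20000)
-146/(-8 + (g + 0)²)² = -146/(-8 + (-⅕ + 0)²)² = -146/(-8 + (-⅕)²)² = -146/(-8 + 1/25)² = -146/((-199/25)²) = -146/39601/625 = -146*625/39601 = -91250/39601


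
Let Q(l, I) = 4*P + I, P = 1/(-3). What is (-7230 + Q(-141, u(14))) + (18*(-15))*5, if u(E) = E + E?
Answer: -25660/3 ≈ -8553.3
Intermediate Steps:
u(E) = 2*E
P = -⅓ ≈ -0.33333
Q(l, I) = -4/3 + I (Q(l, I) = 4*(-⅓) + I = -4/3 + I)
(-7230 + Q(-141, u(14))) + (18*(-15))*5 = (-7230 + (-4/3 + 2*14)) + (18*(-15))*5 = (-7230 + (-4/3 + 28)) - 270*5 = (-7230 + 80/3) - 1350 = -21610/3 - 1350 = -25660/3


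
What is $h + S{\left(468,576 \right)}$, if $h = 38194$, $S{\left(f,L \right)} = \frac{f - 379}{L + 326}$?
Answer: $\frac{34451077}{902} \approx 38194.0$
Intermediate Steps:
$S{\left(f,L \right)} = \frac{-379 + f}{326 + L}$
$h + S{\left(468,576 \right)} = 38194 + \frac{-379 + 468}{326 + 576} = 38194 + \frac{1}{902} \cdot 89 = 38194 + \frac{89}{902} = \frac{34451077}{902}$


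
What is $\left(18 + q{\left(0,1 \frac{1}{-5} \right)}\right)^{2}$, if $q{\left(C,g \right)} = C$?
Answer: $324$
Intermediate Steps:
$\left(18 + q{\left(0,1 \frac{1}{-5} \right)}\right)^{2} = \left(18 + 0\right)^{2} = 18^{2} = 324$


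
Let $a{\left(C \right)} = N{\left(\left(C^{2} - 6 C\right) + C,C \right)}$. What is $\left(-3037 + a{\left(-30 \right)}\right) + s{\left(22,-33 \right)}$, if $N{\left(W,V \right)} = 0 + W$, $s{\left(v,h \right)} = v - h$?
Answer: $-1932$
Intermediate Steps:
$N{\left(W,V \right)} = W$
$a{\left(C \right)} = C^{2} - 5 C$ ($a{\left(C \right)} = \left(C^{2} - 6 C\right) + C = C^{2} - 5 C$)
$\left(-3037 + a{\left(-30 \right)}\right) + s{\left(22,-33 \right)} = \left(-3037 - 30 \left(-5 - 30\right)\right) + \left(22 - -33\right) = \left(-3037 - -1050\right) + \left(22 + 33\right) = \left(-3037 + 1050\right) + 55 = -1987 + 55 = -1932$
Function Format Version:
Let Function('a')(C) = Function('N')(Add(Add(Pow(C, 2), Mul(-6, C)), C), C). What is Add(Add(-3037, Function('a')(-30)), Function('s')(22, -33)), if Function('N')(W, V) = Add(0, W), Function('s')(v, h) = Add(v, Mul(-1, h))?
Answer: -1932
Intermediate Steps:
Function('N')(W, V) = W
Function('a')(C) = Add(Pow(C, 2), Mul(-5, C)) (Function('a')(C) = Add(Add(Pow(C, 2), Mul(-6, C)), C) = Add(Pow(C, 2), Mul(-5, C)))
Add(Add(-3037, Function('a')(-30)), Function('s')(22, -33)) = Add(Add(-3037, Mul(-30, Add(-5, -30))), Add(22, Mul(-1, -33))) = Add(Add(-3037, Mul(-30, -35)), Add(22, 33)) = Add(Add(-3037, 1050), 55) = Add(-1987, 55) = -1932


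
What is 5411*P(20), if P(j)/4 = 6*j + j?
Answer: 3030160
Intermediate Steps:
P(j) = 28*j (P(j) = 4*(6*j + j) = 4*(7*j) = 28*j)
5411*P(20) = 5411*(28*20) = 5411*560 = 3030160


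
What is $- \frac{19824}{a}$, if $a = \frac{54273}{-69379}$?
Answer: $\frac{458456432}{18091} \approx 25342.0$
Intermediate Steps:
$a = - \frac{54273}{69379}$ ($a = 54273 \left(- \frac{1}{69379}\right) = - \frac{54273}{69379} \approx -0.78227$)
$- \frac{19824}{a} = - \frac{19824}{- \frac{54273}{69379}} = \left(-19824\right) \left(- \frac{69379}{54273}\right) = \frac{458456432}{18091}$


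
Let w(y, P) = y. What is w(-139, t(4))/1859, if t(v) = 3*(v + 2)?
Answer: -139/1859 ≈ -0.074771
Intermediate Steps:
t(v) = 6 + 3*v (t(v) = 3*(2 + v) = 6 + 3*v)
w(-139, t(4))/1859 = -139/1859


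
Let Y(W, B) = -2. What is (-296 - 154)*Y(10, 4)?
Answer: 900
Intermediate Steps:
(-296 - 154)*Y(10, 4) = (-296 - 154)*(-2) = -450*(-2) = 900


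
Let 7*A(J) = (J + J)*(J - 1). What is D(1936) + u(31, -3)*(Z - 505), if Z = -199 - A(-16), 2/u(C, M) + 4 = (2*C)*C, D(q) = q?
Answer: 12990896/6713 ≈ 1935.2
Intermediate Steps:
A(J) = 2*J*(-1 + J)/7 (A(J) = ((J + J)*(J - 1))/7 = ((2*J)*(-1 + J))/7 = (2*J*(-1 + J))/7 = 2*J*(-1 + J)/7)
u(C, M) = 2/(-4 + 2*C²) (u(C, M) = 2/(-4 + (2*C)*C) = 2/(-4 + 2*C²))
Z = -1937/7 (Z = -199 - 2*(-16)*(-1 - 16)/7 = -199 - 2*(-16)*(-17)/7 = -199 - 1*544/7 = -199 - 544/7 = -1937/7 ≈ -276.71)
D(1936) + u(31, -3)*(Z - 505) = 1936 + (-1937/7 - 505)/(-2 + 31²) = 1936 - 5472/7/(-2 + 961) = 1936 - 5472/7/959 = 1936 + (1/959)*(-5472/7) = 1936 - 5472/6713 = 12990896/6713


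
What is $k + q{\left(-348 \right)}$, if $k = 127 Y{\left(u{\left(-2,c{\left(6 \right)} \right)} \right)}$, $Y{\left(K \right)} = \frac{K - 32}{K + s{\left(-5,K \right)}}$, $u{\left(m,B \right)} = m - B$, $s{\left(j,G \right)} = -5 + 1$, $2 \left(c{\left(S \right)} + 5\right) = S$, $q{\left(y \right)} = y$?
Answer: $668$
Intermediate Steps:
$c{\left(S \right)} = -5 + \frac{S}{2}$
$s{\left(j,G \right)} = -4$
$Y{\left(K \right)} = \frac{-32 + K}{-4 + K}$ ($Y{\left(K \right)} = \frac{K - 32}{K - 4} = \frac{-32 + K}{-4 + K}$)
$k = 1016$ ($k = 127 \frac{-32 - \left(-3 + 3\right)}{-4 - \left(-3 + 3\right)} = 127 \frac{-32 - 0}{-4 - 0} = 127 \frac{-32 + \left(-2 + 2\right)}{-4 + \left(-2 + 2\right)} = 127 \frac{-32 + 0}{-4 + 0} = 127 \frac{1}{-4} \left(-32\right) = 127 \left(\left(- \frac{1}{4}\right) \left(-32\right)\right) = 127 \cdot 8 = 1016$)
$k + q{\left(-348 \right)} = 1016 - 348 = 668$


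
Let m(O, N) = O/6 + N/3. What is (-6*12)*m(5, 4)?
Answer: -156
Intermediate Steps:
m(O, N) = N/3 + O/6 (m(O, N) = O*(1/6) + N*(1/3) = O/6 + N/3 = N/3 + O/6)
(-6*12)*m(5, 4) = (-6*12)*((1/3)*4 + (1/6)*5) = -72*(4/3 + 5/6) = -72*13/6 = -156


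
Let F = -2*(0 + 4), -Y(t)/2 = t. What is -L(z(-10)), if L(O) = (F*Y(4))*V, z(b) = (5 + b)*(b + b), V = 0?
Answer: 0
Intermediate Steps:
Y(t) = -2*t
F = -8 (F = -2*4 = -8)
z(b) = 2*b*(5 + b) (z(b) = (5 + b)*(2*b) = 2*b*(5 + b))
L(O) = 0 (L(O) = -(-16)*4*0 = -8*(-8)*0 = 64*0 = 0)
-L(z(-10)) = -1*0 = 0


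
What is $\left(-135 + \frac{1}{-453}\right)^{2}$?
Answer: $\frac{3740056336}{205209} \approx 18226.0$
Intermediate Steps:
$\left(-135 + \frac{1}{-453}\right)^{2} = \left(-135 - \frac{1}{453}\right)^{2} = \left(- \frac{61156}{453}\right)^{2} = \frac{3740056336}{205209}$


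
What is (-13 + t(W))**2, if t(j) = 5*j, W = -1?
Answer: 324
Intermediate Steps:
(-13 + t(W))**2 = (-13 + 5*(-1))**2 = (-13 - 5)**2 = (-18)**2 = 324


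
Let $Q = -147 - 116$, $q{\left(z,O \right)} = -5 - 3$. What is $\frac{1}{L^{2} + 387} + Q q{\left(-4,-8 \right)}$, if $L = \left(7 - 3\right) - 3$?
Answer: $\frac{816353}{388} \approx 2104.0$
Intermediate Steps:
$q{\left(z,O \right)} = -8$
$L = 1$ ($L = 4 - 3 = 1$)
$Q = -263$ ($Q = -147 - 116 = -263$)
$\frac{1}{L^{2} + 387} + Q q{\left(-4,-8 \right)} = \frac{1}{1^{2} + 387} - -2104 = \frac{1}{1 + 387} + 2104 = \frac{1}{388} + 2104 = \frac{816353}{388}$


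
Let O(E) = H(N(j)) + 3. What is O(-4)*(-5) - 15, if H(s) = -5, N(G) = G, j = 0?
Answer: -5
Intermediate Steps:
O(E) = -2 (O(E) = -5 + 3 = -2)
O(-4)*(-5) - 15 = -2*(-5) - 15 = 10 - 15 = -5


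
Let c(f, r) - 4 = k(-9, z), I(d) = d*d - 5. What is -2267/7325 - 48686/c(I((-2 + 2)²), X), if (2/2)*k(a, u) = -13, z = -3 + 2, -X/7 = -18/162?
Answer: 356604547/65925 ≈ 5409.2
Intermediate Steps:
X = 7/9 (X = -(-126)/162 = -7*(-⅑) = 7/9 ≈ 0.77778)
z = -1
k(a, u) = -13
I(d) = -5 + d² (I(d) = d² - 5 = -5 + d²)
c(f, r) = -9 (c(f, r) = 4 - 13 = -9)
-2267/7325 - 48686/c(I((-2 + 2)²), X) = -2267/7325 - 48686/(-9) = -2267*1/7325 - 48686*(-⅑) = -2267/7325 + 48686/9 = 356604547/65925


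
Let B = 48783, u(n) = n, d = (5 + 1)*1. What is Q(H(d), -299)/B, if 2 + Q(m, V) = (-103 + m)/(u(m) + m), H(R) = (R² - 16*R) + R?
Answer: -59/5268564 ≈ -1.1198e-5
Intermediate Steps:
d = 6 (d = 6*1 = 6)
H(R) = R² - 15*R
Q(m, V) = -2 + (-103 + m)/(2*m) (Q(m, V) = -2 + (-103 + m)/(m + m) = -2 + (-103 + m)/((2*m)) = -2 + (-103 + m)*(1/(2*m)) = -2 + (-103 + m)/(2*m))
Q(H(d), -299)/B = ((-103 - 18*(-15 + 6))/(2*((6*(-15 + 6)))))/48783 = ((-103 - 18*(-9))/(2*((6*(-9)))))*(1/48783) = ((½)*(-103 - 3*(-54))/(-54))*(1/48783) = ((½)*(-1/54)*(-103 + 162))*(1/48783) = ((½)*(-1/54)*59)*(1/48783) = -59/108*1/48783 = -59/5268564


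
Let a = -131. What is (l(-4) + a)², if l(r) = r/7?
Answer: 848241/49 ≈ 17311.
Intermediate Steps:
l(r) = r/7 (l(r) = r*(⅐) = r/7)
(l(-4) + a)² = ((⅐)*(-4) - 131)² = (-4/7 - 131)² = (-921/7)² = 848241/49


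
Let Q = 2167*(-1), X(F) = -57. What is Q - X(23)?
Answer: -2110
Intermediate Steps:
Q = -2167
Q - X(23) = -2167 - 1*(-57) = -2167 + 57 = -2110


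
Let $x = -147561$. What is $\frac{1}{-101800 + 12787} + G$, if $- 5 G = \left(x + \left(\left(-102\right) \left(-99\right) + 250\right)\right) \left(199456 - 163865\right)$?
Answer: $\frac{434699247709474}{445065} \approx 9.7671 \cdot 10^{8}$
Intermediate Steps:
$G = \frac{4883547883}{5}$ ($G = - \frac{\left(-147561 + \left(\left(-102\right) \left(-99\right) + 250\right)\right) \left(199456 - 163865\right)}{5} = - \frac{\left(-147561 + \left(10098 + 250\right)\right) 35591}{5} = - \frac{\left(-147561 + 10348\right) 35591}{5} = - \frac{\left(-137213\right) 35591}{5} = \left(- \frac{1}{5}\right) \left(-4883547883\right) = \frac{4883547883}{5} \approx 9.7671 \cdot 10^{8}$)
$\frac{1}{-101800 + 12787} + G = \frac{1}{-101800 + 12787} + \frac{4883547883}{5} = \frac{1}{-89013} + \frac{4883547883}{5} = - \frac{1}{89013} + \frac{4883547883}{5} = \frac{434699247709474}{445065}$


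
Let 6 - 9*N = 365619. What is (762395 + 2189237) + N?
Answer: 8733025/3 ≈ 2.9110e+6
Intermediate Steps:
N = -121871/3 (N = 2/3 - 1/9*365619 = 2/3 - 121873/3 = -121871/3 ≈ -40624.)
(762395 + 2189237) + N = (762395 + 2189237) - 121871/3 = 2951632 - 121871/3 = 8733025/3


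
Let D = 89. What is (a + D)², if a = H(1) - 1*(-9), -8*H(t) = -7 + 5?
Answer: 154449/16 ≈ 9653.1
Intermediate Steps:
H(t) = ¼ (H(t) = -(-7 + 5)/8 = -⅛*(-2) = ¼)
a = 37/4 (a = ¼ - 1*(-9) = ¼ + 9 = 37/4 ≈ 9.2500)
(a + D)² = (37/4 + 89)² = (393/4)² = 154449/16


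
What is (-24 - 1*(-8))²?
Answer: 256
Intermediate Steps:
(-24 - 1*(-8))² = (-24 + 8)² = (-16)² = 256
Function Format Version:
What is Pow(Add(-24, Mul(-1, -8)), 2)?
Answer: 256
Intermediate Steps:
Pow(Add(-24, Mul(-1, -8)), 2) = Pow(Add(-24, 8), 2) = Pow(-16, 2) = 256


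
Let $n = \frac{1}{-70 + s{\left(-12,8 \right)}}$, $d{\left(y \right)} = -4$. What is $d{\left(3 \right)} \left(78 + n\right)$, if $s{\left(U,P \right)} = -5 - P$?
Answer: $- \frac{25892}{83} \approx -311.95$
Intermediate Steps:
$n = - \frac{1}{83}$ ($n = \frac{1}{-70 - 13} = \frac{1}{-83} = - \frac{1}{83} \approx -0.012048$)
$d{\left(3 \right)} \left(78 + n\right) = - 4 \left(78 - \frac{1}{83}\right) = \left(-4\right) \frac{6473}{83} = - \frac{25892}{83}$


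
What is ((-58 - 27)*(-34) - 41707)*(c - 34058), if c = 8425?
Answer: 994996161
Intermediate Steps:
((-58 - 27)*(-34) - 41707)*(c - 34058) = ((-58 - 27)*(-34) - 41707)*(8425 - 34058) = (-85*(-34) - 41707)*(-25633) = (2890 - 41707)*(-25633) = -38817*(-25633) = 994996161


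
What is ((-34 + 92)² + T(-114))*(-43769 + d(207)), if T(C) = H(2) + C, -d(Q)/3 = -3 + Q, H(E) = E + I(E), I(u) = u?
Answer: -144415774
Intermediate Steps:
H(E) = 2*E (H(E) = E + E = 2*E)
d(Q) = 9 - 3*Q (d(Q) = -3*(-3 + Q) = 9 - 3*Q)
T(C) = 4 + C (T(C) = 2*2 + C = 4 + C)
((-34 + 92)² + T(-114))*(-43769 + d(207)) = ((-34 + 92)² + (4 - 114))*(-43769 + (9 - 3*207)) = (58² - 110)*(-43769 + (9 - 621)) = (3364 - 110)*(-43769 - 612) = 3254*(-44381) = -144415774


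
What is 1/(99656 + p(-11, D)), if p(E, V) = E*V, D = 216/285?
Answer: 95/9466528 ≈ 1.0035e-5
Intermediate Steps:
D = 72/95 (D = 216*(1/285) = 72/95 ≈ 0.75789)
1/(99656 + p(-11, D)) = 1/(99656 - 11*72/95) = 1/(99656 - 792/95) = 1/(9466528/95) = 95/9466528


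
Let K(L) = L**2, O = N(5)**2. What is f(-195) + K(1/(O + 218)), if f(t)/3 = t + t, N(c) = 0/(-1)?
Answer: -55603079/47524 ≈ -1170.0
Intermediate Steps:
N(c) = 0 (N(c) = 0*(-1) = 0)
O = 0 (O = 0**2 = 0)
f(t) = 6*t (f(t) = 3*(t + t) = 3*(2*t) = 6*t)
f(-195) + K(1/(O + 218)) = 6*(-195) + (1/(0 + 218))**2 = -1170 + (1/218)**2 = -1170 + 1/47524 = -55603079/47524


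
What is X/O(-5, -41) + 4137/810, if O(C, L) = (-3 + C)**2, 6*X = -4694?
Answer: -61487/8640 ≈ -7.1166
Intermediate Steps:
X = -2347/3 (X = (1/6)*(-4694) = -2347/3 ≈ -782.33)
X/O(-5, -41) + 4137/810 = -2347/(3*(-3 - 5)**2) + 4137/810 = -2347/(3*((-8)**2)) + 4137*(1/810) = -2347/3/64 + 1379/270 = -2347/3*1/64 + 1379/270 = -2347/192 + 1379/270 = -61487/8640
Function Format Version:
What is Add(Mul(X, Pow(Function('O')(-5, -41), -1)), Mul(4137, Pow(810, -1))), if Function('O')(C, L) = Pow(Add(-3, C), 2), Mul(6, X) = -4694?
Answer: Rational(-61487, 8640) ≈ -7.1166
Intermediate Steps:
X = Rational(-2347, 3) (X = Mul(Rational(1, 6), -4694) = Rational(-2347, 3) ≈ -782.33)
Add(Mul(X, Pow(Function('O')(-5, -41), -1)), Mul(4137, Pow(810, -1))) = Add(Mul(Rational(-2347, 3), Pow(Pow(Add(-3, -5), 2), -1)), Mul(4137, Pow(810, -1))) = Add(Mul(Rational(-2347, 3), Pow(Pow(-8, 2), -1)), Mul(4137, Rational(1, 810))) = Add(Mul(Rational(-2347, 3), Pow(64, -1)), Rational(1379, 270)) = Add(Mul(Rational(-2347, 3), Rational(1, 64)), Rational(1379, 270)) = Add(Rational(-2347, 192), Rational(1379, 270)) = Rational(-61487, 8640)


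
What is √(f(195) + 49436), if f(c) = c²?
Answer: √87461 ≈ 295.74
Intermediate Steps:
√(f(195) + 49436) = √(195² + 49436) = √(38025 + 49436) = √87461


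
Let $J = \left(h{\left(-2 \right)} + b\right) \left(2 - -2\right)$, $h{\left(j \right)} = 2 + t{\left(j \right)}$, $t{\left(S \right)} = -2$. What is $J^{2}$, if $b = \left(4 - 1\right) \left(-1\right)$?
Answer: $144$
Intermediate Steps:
$h{\left(j \right)} = 0$ ($h{\left(j \right)} = 2 - 2 = 0$)
$b = -3$ ($b = 3 \left(-1\right) = -3$)
$J = -12$ ($J = \left(0 - 3\right) \left(2 - -2\right) = - 3 \left(2 + 2\right) = \left(-3\right) 4 = -12$)
$J^{2} = \left(-12\right)^{2} = 144$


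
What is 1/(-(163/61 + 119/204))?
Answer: -732/2383 ≈ -0.30718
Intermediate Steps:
1/(-(163/61 + 119/204)) = 1/(-(163*(1/61) + 119*(1/204))) = 1/(-(163/61 + 7/12)) = 1/(-1*2383/732) = 1/(-2383/732) = -732/2383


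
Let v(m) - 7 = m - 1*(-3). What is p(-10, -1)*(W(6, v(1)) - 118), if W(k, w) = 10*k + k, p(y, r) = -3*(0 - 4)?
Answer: -624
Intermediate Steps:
p(y, r) = 12 (p(y, r) = -3*(-4) = 12)
v(m) = 10 + m (v(m) = 7 + (m - 1*(-3)) = 7 + (m + 3) = 7 + (3 + m) = 10 + m)
W(k, w) = 11*k
p(-10, -1)*(W(6, v(1)) - 118) = 12*(11*6 - 118) = 12*(66 - 118) = 12*(-52) = -624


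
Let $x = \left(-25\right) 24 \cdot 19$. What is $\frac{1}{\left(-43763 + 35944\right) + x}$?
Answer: $- \frac{1}{19219} \approx -5.2032 \cdot 10^{-5}$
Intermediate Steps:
$x = -11400$ ($x = \left(-600\right) 19 = -11400$)
$\frac{1}{\left(-43763 + 35944\right) + x} = \frac{1}{\left(-43763 + 35944\right) - 11400} = \frac{1}{-7819 - 11400} = \frac{1}{-19219} = - \frac{1}{19219}$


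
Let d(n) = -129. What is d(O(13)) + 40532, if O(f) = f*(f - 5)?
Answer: 40403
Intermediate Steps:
O(f) = f*(-5 + f)
d(O(13)) + 40532 = -129 + 40532 = 40403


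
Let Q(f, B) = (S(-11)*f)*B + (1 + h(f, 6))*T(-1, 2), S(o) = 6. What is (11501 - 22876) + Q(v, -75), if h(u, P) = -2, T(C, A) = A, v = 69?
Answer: -42427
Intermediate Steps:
Q(f, B) = -2 + 6*B*f (Q(f, B) = (6*f)*B + (1 - 2)*2 = 6*B*f - 1*2 = 6*B*f - 2 = -2 + 6*B*f)
(11501 - 22876) + Q(v, -75) = (11501 - 22876) + (-2 + 6*(-75)*69) = -11375 + (-2 - 31050) = -11375 - 31052 = -42427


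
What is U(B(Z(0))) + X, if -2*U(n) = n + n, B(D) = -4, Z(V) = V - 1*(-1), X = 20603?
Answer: 20607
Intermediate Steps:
Z(V) = 1 + V (Z(V) = V + 1 = 1 + V)
U(n) = -n (U(n) = -(n + n)/2 = -n)
U(B(Z(0))) + X = -1*(-4) + 20603 = 4 + 20603 = 20607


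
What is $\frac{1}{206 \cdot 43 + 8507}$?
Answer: $\frac{1}{17365} \approx 5.7587 \cdot 10^{-5}$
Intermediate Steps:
$\frac{1}{206 \cdot 43 + 8507} = \frac{1}{8858 + 8507} = \frac{1}{17365}$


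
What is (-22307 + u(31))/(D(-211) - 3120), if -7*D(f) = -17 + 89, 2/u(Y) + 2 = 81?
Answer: 4111919/577016 ≈ 7.1262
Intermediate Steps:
u(Y) = 2/79 (u(Y) = 2/(-2 + 81) = 2/79)
D(f) = -72/7 (D(f) = -(-17 + 89)/7 = -⅐*72 = -72/7)
(-22307 + u(31))/(D(-211) - 3120) = (-22307 + 2/79)/(-72/7 - 3120) = -1762251/(79*(-21912/7)) = -1762251/79*(-7/21912) = 4111919/577016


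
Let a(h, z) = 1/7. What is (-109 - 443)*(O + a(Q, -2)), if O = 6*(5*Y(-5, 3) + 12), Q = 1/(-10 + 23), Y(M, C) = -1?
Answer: -162840/7 ≈ -23263.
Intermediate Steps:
Q = 1/13 ≈ 0.076923
a(h, z) = ⅐
O = 42 (O = 6*(5*(-1) + 12) = 6*(-5 + 12) = 6*7 = 42)
(-109 - 443)*(O + a(Q, -2)) = (-109 - 443)*(42 + ⅐) = -552*295/7 = -162840/7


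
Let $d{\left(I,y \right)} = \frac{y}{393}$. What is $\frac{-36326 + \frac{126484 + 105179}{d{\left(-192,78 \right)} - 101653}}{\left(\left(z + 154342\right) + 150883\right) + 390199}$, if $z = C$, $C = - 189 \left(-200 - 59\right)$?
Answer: $- \frac{32251076293}{660832156125} \approx -0.048804$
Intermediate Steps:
$d{\left(I,y \right)} = \frac{y}{393}$ ($d{\left(I,y \right)} = y \frac{1}{393} = \frac{y}{393}$)
$C = 48951$ ($C = \left(-189\right) \left(-259\right) = 48951$)
$z = 48951$
$\frac{-36326 + \frac{126484 + 105179}{d{\left(-192,78 \right)} - 101653}}{\left(\left(z + 154342\right) + 150883\right) + 390199} = \frac{-36326 + \frac{126484 + 105179}{\frac{1}{393} \cdot 78 - 101653}}{\left(\left(48951 + 154342\right) + 150883\right) + 390199} = \frac{-36326 + \frac{231663}{\frac{26}{131} - 101653}}{\left(203293 + 150883\right) + 390199} = \frac{-36326 + \frac{231663}{- \frac{13316517}{131}}}{354176 + 390199} = \frac{-36326 + 231663 \left(- \frac{131}{13316517}\right)}{744375} = \left(-36326 - \frac{10115951}{4438839}\right) \frac{1}{744375} = \left(- \frac{161255381465}{4438839}\right) \frac{1}{744375} = - \frac{32251076293}{660832156125}$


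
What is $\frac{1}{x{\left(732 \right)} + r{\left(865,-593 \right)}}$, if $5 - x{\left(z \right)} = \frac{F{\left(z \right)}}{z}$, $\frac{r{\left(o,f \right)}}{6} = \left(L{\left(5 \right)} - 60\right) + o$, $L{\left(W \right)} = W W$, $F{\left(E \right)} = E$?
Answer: $\frac{1}{4984} \approx 0.00020064$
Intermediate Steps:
$L{\left(W \right)} = W^{2}$
$r{\left(o,f \right)} = -210 + 6 o$ ($r{\left(o,f \right)} = 6 \left(\left(5^{2} - 60\right) + o\right) = 6 \left(\left(25 - 60\right) + o\right) = 6 \left(-35 + o\right) = -210 + 6 o$)
$x{\left(z \right)} = 4$ ($x{\left(z \right)} = 5 - \frac{z}{z} = 5 - 1 = 4$)
$\frac{1}{x{\left(732 \right)} + r{\left(865,-593 \right)}} = \frac{1}{4 + \left(-210 + 6 \cdot 865\right)} = \frac{1}{4 + \left(-210 + 5190\right)} = \frac{1}{4 + 4980} = \frac{1}{4984}$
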